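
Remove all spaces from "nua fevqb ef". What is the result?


Input string: 'nua fevqb ef'
Operation: remove all spaces
Words: 'nua', 'fevqb', 'ef'
Join without spaces: nuafevqbef


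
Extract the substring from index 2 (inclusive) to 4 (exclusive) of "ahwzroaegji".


Input string: 'ahwzroaegji'
Operation: slice [2:4]
Extract characters: s[2]='w', s[3]='z'
Result: wz


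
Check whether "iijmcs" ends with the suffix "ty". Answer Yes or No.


Input string: 'iijmcs'
Suffix to check: 'ty'
Last 2 characters of input: 'cs'
Match: False
Result: No


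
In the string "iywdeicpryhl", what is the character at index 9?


Input string: 'iywdeicpryhl'
Operation: get character at index 9
Index mapping: s[0]='i', s[1]='y', s[2]='w', s[3]='d', s[4]='e', s[5]='i', s[6]='c', s[7]='p', s[8]='r', s[9]='y'
Result: 'y'


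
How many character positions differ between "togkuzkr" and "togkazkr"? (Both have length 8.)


String 1: 'togkuzkr'
String 2: 'togkazkr'
Compare each position: pos 0: 't'=='t', pos 1: 'o'=='o', pos 2: 'g'=='g', pos 3: 'k'=='k', pos 4: 'u'!='a', pos 5: 'z'=='z', pos 6: 'k'=='k', pos 7: 'r'=='r'
Differing positions: 1
Hamming distance: 1


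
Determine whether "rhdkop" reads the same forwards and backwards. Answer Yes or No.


Input string: 'rhdkop'
Reversed: 'pokdhr'
Compare pairs: s[0]='r' vs s[5]='p' (mismatch), s[1]='h' vs s[4]='o' (mismatch), s[2]='d' vs s[3]='k' (mismatch)
Palindrome: No


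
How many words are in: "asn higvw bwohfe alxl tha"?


Input string: 'asn higvw bwohfe alxl tha'
Operation: split by spaces
Words found: 'asn', 'higvw', 'bwohfe', 'alxl', 'tha'
Word count: 5


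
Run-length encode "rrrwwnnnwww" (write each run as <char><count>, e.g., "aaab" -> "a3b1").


Input: 'rrrwwnnnwww'
Operation: identify consecutive runs
Runs: 'rrr' -> r3, 'ww' -> w2, 'nnn' -> n3, 'www' -> w3
Encoded: r3w2n3w3


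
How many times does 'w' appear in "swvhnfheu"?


Input string: 'swvhnfheu'
Target character: 'w'
Scan each position: s[1]='w'
Matches found at indices: 1
Total: 1


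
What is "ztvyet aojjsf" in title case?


Input string: 'ztvyet aojjsf'
Operation: capitalize first letter of each word
Word transformations: 'ztvyet'->'Ztvyet', 'aojjsf'->'Aojjsf'
Result: Ztvyet Aojjsf


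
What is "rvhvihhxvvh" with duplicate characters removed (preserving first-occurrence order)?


Input: 'rvhvihhxvvh'
Operation: keep first occurrence of each character
Scan: s[0]='r' new -> keep; s[1]='v' new -> keep; s[2]='h' new -> keep; s[3]='v' seen -> skip; s[4]='i' new -> keep; s[5]='h' seen -> skip; s[6]='h' seen -> skip; s[7]='x' new -> keep; s[8]='v' seen -> skip; s[9]='v' seen -> skip; s[10]='h' seen -> skip
Result: rvhix


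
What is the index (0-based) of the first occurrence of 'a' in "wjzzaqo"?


Input string: 'wjzzaqo'
Target: 'a'
Scanning left to right: s[0]='w', s[1]='j', s[2]='z', s[3]='z', s[4]='a'
First match at index: 4


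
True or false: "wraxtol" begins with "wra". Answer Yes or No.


Input string: 'wraxtol'
Prefix to check: 'wra'
First 3 characters of input: 'wra'
Match: True
Result: Yes


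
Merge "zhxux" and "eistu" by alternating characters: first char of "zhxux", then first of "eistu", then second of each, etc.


String 1: 'zhxux'
String 2: 'eistu'
Operation: alternate characters
Pairs: 'z'+'e', 'h'+'i', 'x'+'s', 'u'+'t', 'x'+'u'
Result: zehixsutxu


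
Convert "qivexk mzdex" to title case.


Input string: 'qivexk mzdex'
Operation: capitalize first letter of each word
Word transformations: 'qivexk'->'Qivexk', 'mzdex'->'Mzdex'
Result: Qivexk Mzdex


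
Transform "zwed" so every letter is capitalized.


Input string: 'zwed'
Operation: convert each letter to uppercase
Mapping: 'z'->'Z', 'w'->'W', 'e'->'E', 'd'->'D'
Result: ZWED


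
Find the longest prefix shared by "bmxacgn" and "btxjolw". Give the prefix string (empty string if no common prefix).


String 1: 'bmxacgn'
String 2: 'btxjolw'
Compare position by position:
pos 0: 'b' vs 'b' match
pos 1: 'm' vs 't' differ -> stop
Longest common prefix: "b" (length 1)


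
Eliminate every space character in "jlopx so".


Input string: 'jlopx so'
Operation: remove all spaces
Words: 'jlopx', 'so'
Join without spaces: jlopxso


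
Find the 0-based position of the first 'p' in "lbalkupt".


Input string: 'lbalkupt'
Target: 'p'
Scanning left to right: s[0]='l', s[1]='b', s[2]='a', s[3]='l', s[4]='k', s[5]='u', s[6]='p'
First match at index: 6


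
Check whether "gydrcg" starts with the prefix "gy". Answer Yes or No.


Input string: 'gydrcg'
Prefix to check: 'gy'
First 2 characters of input: 'gy'
Match: True
Result: Yes


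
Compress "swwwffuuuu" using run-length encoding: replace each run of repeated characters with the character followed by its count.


Input: 'swwwffuuuu'
Operation: identify consecutive runs
Runs: 's' -> s1, 'www' -> w3, 'ff' -> f2, 'uuuu' -> u4
Encoded: s1w3f2u4


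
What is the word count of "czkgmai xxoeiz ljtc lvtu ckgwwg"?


Input string: 'czkgmai xxoeiz ljtc lvtu ckgwwg'
Operation: split by spaces
Words found: 'czkgmai', 'xxoeiz', 'ljtc', 'lvtu', 'ckgwwg'
Word count: 5


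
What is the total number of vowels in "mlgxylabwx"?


Input string: 'mlgxylabwx'
Operation: count vowels (a, e, i, o, u)
Scan: s[0]='m', s[1]='l', s[2]='g', s[3]='x', s[4]='y', s[5]='l', s[6]='a' (vowel), s[7]='b', s[8]='w', s[9]='x'
Vowels found: 1
Result: 1


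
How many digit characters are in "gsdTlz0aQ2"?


Input string: 'gsdTlz0aQ2'
Operation: count digit characters (0-9)
Scan: 'g', 's', 'd', 'T', 'l', 'z', '0'(digit), 'a', 'Q', '2'(digit)
Digits found: 2
Result: 2


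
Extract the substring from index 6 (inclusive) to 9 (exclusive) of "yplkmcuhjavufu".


Input string: 'yplkmcuhjavufu'
Operation: slice [6:9]
Extract characters: s[6]='u', s[7]='h', s[8]='j'
Result: uhj


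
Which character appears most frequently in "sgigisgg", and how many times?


Input: 'sgigisgg'
Operation: tally each character
Counts: 'g':4, 'i':2, 's':2
Maximum: 'g' appears 4 times


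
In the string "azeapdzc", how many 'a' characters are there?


Input string: 'azeapdzc'
Target character: 'a'
Scan each position: s[0]='a', s[3]='a'
Matches found at indices: 0, 3
Total: 2


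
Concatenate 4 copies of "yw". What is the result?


Input string: 'yw'
Operation: repeat 4 times
Concatenation: 'yw' + 'yw' + 'yw' + 'yw'
Result: ywywywyw


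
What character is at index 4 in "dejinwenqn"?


Input string: 'dejinwenqn'
Operation: get character at index 4
Index mapping: s[0]='d', s[1]='e', s[2]='j', s[3]='i', s[4]='n'
Result: 'n'


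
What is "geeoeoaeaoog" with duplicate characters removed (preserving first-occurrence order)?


Input: 'geeoeoaeaoog'
Operation: keep first occurrence of each character
Scan: s[0]='g' new -> keep; s[1]='e' new -> keep; s[2]='e' seen -> skip; s[3]='o' new -> keep; s[4]='e' seen -> skip; s[5]='o' seen -> skip; s[6]='a' new -> keep; s[7]='e' seen -> skip; s[8]='a' seen -> skip; s[9]='o' seen -> skip; s[10]='o' seen -> skip; s[11]='g' seen -> skip
Result: geoa


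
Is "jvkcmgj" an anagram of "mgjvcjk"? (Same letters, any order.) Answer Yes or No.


String 1: 'mgjvcjk' -> sorted: 'cgjjkmv'
String 2: 'jvkcmgj' -> sorted: 'cgjjkmv'
Compare sorted forms: 'cgjjkmv' == 'cgjjkmv'
Anagram: Yes


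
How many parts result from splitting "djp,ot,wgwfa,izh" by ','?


Input string: 'djp,ot,wgwfa,izh'
Delimiter: ','
Split result: 'djp', 'ot', 'wgwfa', 'izh'
Number of parts: 4


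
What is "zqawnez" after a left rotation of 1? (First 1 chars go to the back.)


Input: 'zqawnez', shift = 1
Operation: split at index 1 and swap parts
Front part s[0:1] = 'z'
Back part s[1:] = 'qawnez'
Rotated = back + front = 'qawnez' + 'z'
Result: qawnezz


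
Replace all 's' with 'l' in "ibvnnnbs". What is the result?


Input string: 'ibvnnnbs'
Operation: replace 's' with 'l'
Positions of 's': 7
After replacement: ibvnnnbl


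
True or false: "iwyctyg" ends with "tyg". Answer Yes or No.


Input string: 'iwyctyg'
Suffix to check: 'tyg'
Last 3 characters of input: 'tyg'
Match: True
Result: Yes


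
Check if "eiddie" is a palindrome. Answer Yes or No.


Input string: 'eiddie'
Reversed: 'eiddie'
Compare pairs: s[0]='e' vs s[5]='e' (match), s[1]='i' vs s[4]='i' (match), s[2]='d' vs s[3]='d' (match)
Palindrome: Yes


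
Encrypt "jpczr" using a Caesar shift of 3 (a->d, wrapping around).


Input: 'jpczr', shift = 3
Operation: for each letter, (position + 3) mod 26
Mapping: 'j'(9+3=12)->'m', 'p'(15+3=18)->'s', 'c'(2+3=5)->'f', 'z'(25+3=28, 28 mod 26=2)->'c', 'r'(17+3=20)->'u'
Result: msfcu


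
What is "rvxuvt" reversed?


Input string: 'rvxuvt'
Operation: reverse character order
Original order: 'r' -> 'v' -> 'x' -> 'u' -> 'v' -> 't'
Reversed order: 't' -> 'v' -> 'u' -> 'x' -> 'v' -> 'r'
Result: tvuxvr


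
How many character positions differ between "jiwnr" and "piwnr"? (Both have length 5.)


String 1: 'jiwnr'
String 2: 'piwnr'
Compare each position: pos 0: 'j'!='p', pos 1: 'i'=='i', pos 2: 'w'=='w', pos 3: 'n'=='n', pos 4: 'r'=='r'
Differing positions: 1
Hamming distance: 1


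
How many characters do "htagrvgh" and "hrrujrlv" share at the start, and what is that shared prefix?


String 1: 'htagrvgh'
String 2: 'hrrujrlv'
Compare position by position:
pos 0: 'h' vs 'h' match
pos 1: 't' vs 'r' differ -> stop
Longest common prefix: "h" (length 1)


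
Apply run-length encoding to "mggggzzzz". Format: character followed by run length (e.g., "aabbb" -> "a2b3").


Input: 'mggggzzzz'
Operation: identify consecutive runs
Runs: 'm' -> m1, 'gggg' -> g4, 'zzzz' -> z4
Encoded: m1g4z4


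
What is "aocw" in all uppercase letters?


Input string: 'aocw'
Operation: convert each letter to uppercase
Mapping: 'a'->'A', 'o'->'O', 'c'->'C', 'w'->'W'
Result: AOCW


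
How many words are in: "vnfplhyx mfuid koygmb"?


Input string: 'vnfplhyx mfuid koygmb'
Operation: split by spaces
Words found: 'vnfplhyx', 'mfuid', 'koygmb'
Word count: 3


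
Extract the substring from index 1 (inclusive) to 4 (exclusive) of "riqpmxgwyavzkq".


Input string: 'riqpmxgwyavzkq'
Operation: slice [1:4]
Extract characters: s[1]='i', s[2]='q', s[3]='p'
Result: iqp


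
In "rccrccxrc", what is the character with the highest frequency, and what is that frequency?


Input: 'rccrccxrc'
Operation: tally each character
Counts: 'c':5, 'r':3, 'x':1
Maximum: 'c' appears 5 times


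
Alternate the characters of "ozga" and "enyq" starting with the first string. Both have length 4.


String 1: 'ozga'
String 2: 'enyq'
Operation: alternate characters
Pairs: 'o'+'e', 'z'+'n', 'g'+'y', 'a'+'q'
Result: oezngyaq


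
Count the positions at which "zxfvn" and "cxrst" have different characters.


String 1: 'zxfvn'
String 2: 'cxrst'
Compare each position: pos 0: 'z'!='c', pos 1: 'x'=='x', pos 2: 'f'!='r', pos 3: 'v'!='s', pos 4: 'n'!='t'
Differing positions: 4
Hamming distance: 4


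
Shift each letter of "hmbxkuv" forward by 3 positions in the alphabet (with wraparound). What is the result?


Input: 'hmbxkuv', shift = 3
Operation: for each letter, (position + 3) mod 26
Mapping: 'h'(7+3=10)->'k', 'm'(12+3=15)->'p', 'b'(1+3=4)->'e', 'x'(23+3=26, 26 mod 26=0)->'a', 'k'(10+3=13)->'n', 'u'(20+3=23)->'x', 'v'(21+3=24)->'y'
Result: kpeanxy


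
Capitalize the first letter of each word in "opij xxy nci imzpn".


Input string: 'opij xxy nci imzpn'
Operation: capitalize first letter of each word
Word transformations: 'opij'->'Opij', 'xxy'->'Xxy', 'nci'->'Nci', 'imzpn'->'Imzpn'
Result: Opij Xxy Nci Imzpn


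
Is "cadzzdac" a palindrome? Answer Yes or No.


Input string: 'cadzzdac'
Reversed: 'cadzzdac'
Compare pairs: s[0]='c' vs s[7]='c' (match), s[1]='a' vs s[6]='a' (match), s[2]='d' vs s[5]='d' (match), s[3]='z' vs s[4]='z' (match)
Palindrome: Yes


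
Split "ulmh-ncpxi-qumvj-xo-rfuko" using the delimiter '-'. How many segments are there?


Input string: 'ulmh-ncpxi-qumvj-xo-rfuko'
Delimiter: '-'
Split result: 'ulmh', 'ncpxi', 'qumvj', 'xo', 'rfuko'
Number of parts: 5


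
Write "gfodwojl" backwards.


Input string: 'gfodwojl'
Operation: reverse character order
Original order: 'g' -> 'f' -> 'o' -> 'd' -> 'w' -> 'o' -> 'j' -> 'l'
Reversed order: 'l' -> 'j' -> 'o' -> 'w' -> 'd' -> 'o' -> 'f' -> 'g'
Result: ljowdofg


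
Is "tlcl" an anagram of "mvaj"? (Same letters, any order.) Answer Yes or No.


String 1: 'mvaj' -> sorted: 'ajmv'
String 2: 'tlcl' -> sorted: 'cllt'
Compare sorted forms: 'ajmv' != 'cllt'
Anagram: No


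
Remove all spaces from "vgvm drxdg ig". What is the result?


Input string: 'vgvm drxdg ig'
Operation: remove all spaces
Words: 'vgvm', 'drxdg', 'ig'
Join without spaces: vgvmdrxdgig


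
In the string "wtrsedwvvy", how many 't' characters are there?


Input string: 'wtrsedwvvy'
Target character: 't'
Scan each position: s[1]='t'
Matches found at indices: 1
Total: 1


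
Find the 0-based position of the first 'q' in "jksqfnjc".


Input string: 'jksqfnjc'
Target: 'q'
Scanning left to right: s[0]='j', s[1]='k', s[2]='s', s[3]='q'
First match at index: 3


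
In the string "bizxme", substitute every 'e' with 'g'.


Input string: 'bizxme'
Operation: replace 'e' with 'g'
Positions of 'e': 5
After replacement: bizxmg


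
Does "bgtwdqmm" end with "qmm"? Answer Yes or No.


Input string: 'bgtwdqmm'
Suffix to check: 'qmm'
Last 3 characters of input: 'qmm'
Match: True
Result: Yes


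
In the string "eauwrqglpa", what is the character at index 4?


Input string: 'eauwrqglpa'
Operation: get character at index 4
Index mapping: s[0]='e', s[1]='a', s[2]='u', s[3]='w', s[4]='r'
Result: 'r'


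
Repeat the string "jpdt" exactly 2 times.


Input string: 'jpdt'
Operation: repeat 2 times
Concatenation: 'jpdt' + 'jpdt'
Result: jpdtjpdt


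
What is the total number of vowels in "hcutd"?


Input string: 'hcutd'
Operation: count vowels (a, e, i, o, u)
Scan: s[0]='h', s[1]='c', s[2]='u' (vowel), s[3]='t', s[4]='d'
Vowels found: 1
Result: 1


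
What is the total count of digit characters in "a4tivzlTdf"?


Input string: 'a4tivzlTdf'
Operation: count digit characters (0-9)
Scan: 'a', '4'(digit), 't', 'i', 'v', 'z', 'l', 'T', 'd', 'f'
Digits found: 1
Result: 1


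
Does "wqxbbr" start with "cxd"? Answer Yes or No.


Input string: 'wqxbbr'
Prefix to check: 'cxd'
First 3 characters of input: 'wqx'
Match: False
Result: No


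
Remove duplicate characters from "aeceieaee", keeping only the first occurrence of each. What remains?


Input: 'aeceieaee'
Operation: keep first occurrence of each character
Scan: s[0]='a' new -> keep; s[1]='e' new -> keep; s[2]='c' new -> keep; s[3]='e' seen -> skip; s[4]='i' new -> keep; s[5]='e' seen -> skip; s[6]='a' seen -> skip; s[7]='e' seen -> skip; s[8]='e' seen -> skip
Result: aeci


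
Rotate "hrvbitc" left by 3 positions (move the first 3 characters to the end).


Input: 'hrvbitc', shift = 3
Operation: split at index 3 and swap parts
Front part s[0:3] = 'hrv'
Back part s[3:] = 'bitc'
Rotated = back + front = 'bitc' + 'hrv'
Result: bitchrv


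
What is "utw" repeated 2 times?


Input string: 'utw'
Operation: repeat 2 times
Concatenation: 'utw' + 'utw'
Result: utwutw


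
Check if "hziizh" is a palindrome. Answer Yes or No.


Input string: 'hziizh'
Reversed: 'hziizh'
Compare pairs: s[0]='h' vs s[5]='h' (match), s[1]='z' vs s[4]='z' (match), s[2]='i' vs s[3]='i' (match)
Palindrome: Yes


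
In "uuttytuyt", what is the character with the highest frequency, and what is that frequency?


Input: 'uuttytuyt'
Operation: tally each character
Counts: 't':4, 'u':3, 'y':2
Maximum: 't' appears 4 times


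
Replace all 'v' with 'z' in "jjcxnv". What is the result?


Input string: 'jjcxnv'
Operation: replace 'v' with 'z'
Positions of 'v': 5
After replacement: jjcxnz


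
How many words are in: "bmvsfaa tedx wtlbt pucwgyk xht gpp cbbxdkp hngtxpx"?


Input string: 'bmvsfaa tedx wtlbt pucwgyk xht gpp cbbxdkp hngtxpx'
Operation: split by spaces
Words found: 'bmvsfaa', 'tedx', 'wtlbt', 'pucwgyk', 'xht', 'gpp', 'cbbxdkp', 'hngtxpx'
Word count: 8


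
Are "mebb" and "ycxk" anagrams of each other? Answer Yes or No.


String 1: 'mebb' -> sorted: 'bbem'
String 2: 'ycxk' -> sorted: 'ckxy'
Compare sorted forms: 'bbem' != 'ckxy'
Anagram: No


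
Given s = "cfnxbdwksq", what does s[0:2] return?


Input string: 'cfnxbdwksq'
Operation: slice [0:2]
Extract characters: s[0]='c', s[1]='f'
Result: cf


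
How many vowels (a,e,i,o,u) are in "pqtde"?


Input string: 'pqtde'
Operation: count vowels (a, e, i, o, u)
Scan: s[0]='p', s[1]='q', s[2]='t', s[3]='d', s[4]='e' (vowel)
Vowels found: 1
Result: 1


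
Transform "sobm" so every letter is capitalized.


Input string: 'sobm'
Operation: convert each letter to uppercase
Mapping: 's'->'S', 'o'->'O', 'b'->'B', 'm'->'M'
Result: SOBM


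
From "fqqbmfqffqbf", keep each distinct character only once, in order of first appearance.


Input: 'fqqbmfqffqbf'
Operation: keep first occurrence of each character
Scan: s[0]='f' new -> keep; s[1]='q' new -> keep; s[2]='q' seen -> skip; s[3]='b' new -> keep; s[4]='m' new -> keep; s[5]='f' seen -> skip; s[6]='q' seen -> skip; s[7]='f' seen -> skip; s[8]='f' seen -> skip; s[9]='q' seen -> skip; s[10]='b' seen -> skip; s[11]='f' seen -> skip
Result: fqbm


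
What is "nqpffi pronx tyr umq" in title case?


Input string: 'nqpffi pronx tyr umq'
Operation: capitalize first letter of each word
Word transformations: 'nqpffi'->'Nqpffi', 'pronx'->'Pronx', 'tyr'->'Tyr', 'umq'->'Umq'
Result: Nqpffi Pronx Tyr Umq


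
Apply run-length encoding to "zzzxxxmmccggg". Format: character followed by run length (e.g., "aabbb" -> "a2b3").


Input: 'zzzxxxmmccggg'
Operation: identify consecutive runs
Runs: 'zzz' -> z3, 'xxx' -> x3, 'mm' -> m2, 'cc' -> c2, 'ggg' -> g3
Encoded: z3x3m2c2g3


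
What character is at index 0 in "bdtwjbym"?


Input string: 'bdtwjbym'
Operation: get character at index 0
Index mapping: s[0]='b'
Result: 'b'


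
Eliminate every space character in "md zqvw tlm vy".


Input string: 'md zqvw tlm vy'
Operation: remove all spaces
Words: 'md', 'zqvw', 'tlm', 'vy'
Join without spaces: mdzqvwtlmvy


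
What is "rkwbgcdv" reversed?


Input string: 'rkwbgcdv'
Operation: reverse character order
Original order: 'r' -> 'k' -> 'w' -> 'b' -> 'g' -> 'c' -> 'd' -> 'v'
Reversed order: 'v' -> 'd' -> 'c' -> 'g' -> 'b' -> 'w' -> 'k' -> 'r'
Result: vdcgbwkr


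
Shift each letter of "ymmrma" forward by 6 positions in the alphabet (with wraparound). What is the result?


Input: 'ymmrma', shift = 6
Operation: for each letter, (position + 6) mod 26
Mapping: 'y'(24+6=30, 30 mod 26=4)->'e', 'm'(12+6=18)->'s', 'm'(12+6=18)->'s', 'r'(17+6=23)->'x', 'm'(12+6=18)->'s', 'a'(0+6=6)->'g'
Result: essxsg


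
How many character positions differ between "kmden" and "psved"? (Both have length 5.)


String 1: 'kmden'
String 2: 'psved'
Compare each position: pos 0: 'k'!='p', pos 1: 'm'!='s', pos 2: 'd'!='v', pos 3: 'e'=='e', pos 4: 'n'!='d'
Differing positions: 4
Hamming distance: 4


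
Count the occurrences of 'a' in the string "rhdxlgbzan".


Input string: 'rhdxlgbzan'
Target character: 'a'
Scan each position: s[8]='a'
Matches found at indices: 8
Total: 1


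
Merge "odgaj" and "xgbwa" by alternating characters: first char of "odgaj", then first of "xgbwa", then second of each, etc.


String 1: 'odgaj'
String 2: 'xgbwa'
Operation: alternate characters
Pairs: 'o'+'x', 'd'+'g', 'g'+'b', 'a'+'w', 'j'+'a'
Result: oxdggbawja


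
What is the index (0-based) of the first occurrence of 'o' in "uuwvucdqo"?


Input string: 'uuwvucdqo'
Target: 'o'
Scanning left to right: s[0]='u', s[1]='u', s[2]='w', s[3]='v', s[4]='u', s[5]='c', s[6]='d', s[7]='q', s[8]='o'
First match at index: 8


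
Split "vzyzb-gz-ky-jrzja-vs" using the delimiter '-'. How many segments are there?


Input string: 'vzyzb-gz-ky-jrzja-vs'
Delimiter: '-'
Split result: 'vzyzb', 'gz', 'ky', 'jrzja', 'vs'
Number of parts: 5


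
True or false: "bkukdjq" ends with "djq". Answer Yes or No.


Input string: 'bkukdjq'
Suffix to check: 'djq'
Last 3 characters of input: 'djq'
Match: True
Result: Yes


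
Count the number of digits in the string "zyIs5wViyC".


Input string: 'zyIs5wViyC'
Operation: count digit characters (0-9)
Scan: 'z', 'y', 'I', 's', '5'(digit), 'w', 'V', 'i', 'y', 'C'
Digits found: 1
Result: 1


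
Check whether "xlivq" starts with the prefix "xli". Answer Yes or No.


Input string: 'xlivq'
Prefix to check: 'xli'
First 3 characters of input: 'xli'
Match: True
Result: Yes


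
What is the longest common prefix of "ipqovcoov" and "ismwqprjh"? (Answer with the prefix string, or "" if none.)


String 1: 'ipqovcoov'
String 2: 'ismwqprjh'
Compare position by position:
pos 0: 'i' vs 'i' match
pos 1: 'p' vs 's' differ -> stop
Longest common prefix: "i" (length 1)


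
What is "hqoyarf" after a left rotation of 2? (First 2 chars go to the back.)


Input: 'hqoyarf', shift = 2
Operation: split at index 2 and swap parts
Front part s[0:2] = 'hq'
Back part s[2:] = 'oyarf'
Rotated = back + front = 'oyarf' + 'hq'
Result: oyarfhq


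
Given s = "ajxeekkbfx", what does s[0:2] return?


Input string: 'ajxeekkbfx'
Operation: slice [0:2]
Extract characters: s[0]='a', s[1]='j'
Result: aj


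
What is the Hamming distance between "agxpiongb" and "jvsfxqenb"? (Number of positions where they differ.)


String 1: 'agxpiongb'
String 2: 'jvsfxqenb'
Compare each position: pos 0: 'a'!='j', pos 1: 'g'!='v', pos 2: 'x'!='s', pos 3: 'p'!='f', pos 4: 'i'!='x', pos 5: 'o'!='q', pos 6: 'n'!='e', pos 7: 'g'!='n', pos 8: 'b'=='b'
Differing positions: 8
Hamming distance: 8


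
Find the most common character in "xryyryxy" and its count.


Input: 'xryyryxy'
Operation: tally each character
Counts: 'r':2, 'x':2, 'y':4
Maximum: 'y' appears 4 times


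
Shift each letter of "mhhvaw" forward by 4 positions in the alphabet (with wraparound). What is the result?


Input: 'mhhvaw', shift = 4
Operation: for each letter, (position + 4) mod 26
Mapping: 'm'(12+4=16)->'q', 'h'(7+4=11)->'l', 'h'(7+4=11)->'l', 'v'(21+4=25)->'z', 'a'(0+4=4)->'e', 'w'(22+4=26, 26 mod 26=0)->'a'
Result: qllzea


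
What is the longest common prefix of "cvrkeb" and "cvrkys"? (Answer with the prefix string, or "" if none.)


String 1: 'cvrkeb'
String 2: 'cvrkys'
Compare position by position:
pos 0: 'c' vs 'c' match
pos 1: 'v' vs 'v' match
pos 2: 'r' vs 'r' match
pos 3: 'k' vs 'k' match
pos 4: 'e' vs 'y' differ -> stop
Longest common prefix: "cvrk" (length 4)


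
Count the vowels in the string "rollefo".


Input string: 'rollefo'
Operation: count vowels (a, e, i, o, u)
Scan: s[0]='r', s[1]='o' (vowel), s[2]='l', s[3]='l', s[4]='e' (vowel), s[5]='f', s[6]='o' (vowel)
Vowels found: 3
Result: 3


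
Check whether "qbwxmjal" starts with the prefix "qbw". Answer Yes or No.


Input string: 'qbwxmjal'
Prefix to check: 'qbw'
First 3 characters of input: 'qbw'
Match: True
Result: Yes


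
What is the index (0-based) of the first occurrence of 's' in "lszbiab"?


Input string: 'lszbiab'
Target: 's'
Scanning left to right: s[0]='l', s[1]='s'
First match at index: 1


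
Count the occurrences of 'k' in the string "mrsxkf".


Input string: 'mrsxkf'
Target character: 'k'
Scan each position: s[4]='k'
Matches found at indices: 4
Total: 1


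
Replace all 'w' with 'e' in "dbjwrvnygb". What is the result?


Input string: 'dbjwrvnygb'
Operation: replace 'w' with 'e'
Positions of 'w': 3
After replacement: dbjervnygb


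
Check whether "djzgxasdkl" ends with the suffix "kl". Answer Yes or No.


Input string: 'djzgxasdkl'
Suffix to check: 'kl'
Last 2 characters of input: 'kl'
Match: True
Result: Yes


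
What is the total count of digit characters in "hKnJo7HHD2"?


Input string: 'hKnJo7HHD2'
Operation: count digit characters (0-9)
Scan: 'h', 'K', 'n', 'J', 'o', '7'(digit), 'H', 'H', 'D', '2'(digit)
Digits found: 2
Result: 2


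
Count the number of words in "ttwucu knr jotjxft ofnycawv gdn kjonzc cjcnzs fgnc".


Input string: 'ttwucu knr jotjxft ofnycawv gdn kjonzc cjcnzs fgnc'
Operation: split by spaces
Words found: 'ttwucu', 'knr', 'jotjxft', 'ofnycawv', 'gdn', 'kjonzc', 'cjcnzs', 'fgnc'
Word count: 8


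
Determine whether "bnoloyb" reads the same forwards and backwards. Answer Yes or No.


Input string: 'bnoloyb'
Reversed: 'byolonb'
Compare pairs: s[0]='b' vs s[6]='b' (match), s[1]='n' vs s[5]='y' (mismatch), s[2]='o' vs s[4]='o' (match)
Palindrome: No


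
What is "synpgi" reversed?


Input string: 'synpgi'
Operation: reverse character order
Original order: 's' -> 'y' -> 'n' -> 'p' -> 'g' -> 'i'
Reversed order: 'i' -> 'g' -> 'p' -> 'n' -> 'y' -> 's'
Result: igpnys


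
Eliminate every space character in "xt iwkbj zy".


Input string: 'xt iwkbj zy'
Operation: remove all spaces
Words: 'xt', 'iwkbj', 'zy'
Join without spaces: xtiwkbjzy


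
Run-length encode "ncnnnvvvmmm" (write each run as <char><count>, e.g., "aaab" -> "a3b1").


Input: 'ncnnnvvvmmm'
Operation: identify consecutive runs
Runs: 'n' -> n1, 'c' -> c1, 'nnn' -> n3, 'vvv' -> v3, 'mmm' -> m3
Encoded: n1c1n3v3m3


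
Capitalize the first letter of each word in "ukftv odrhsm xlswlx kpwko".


Input string: 'ukftv odrhsm xlswlx kpwko'
Operation: capitalize first letter of each word
Word transformations: 'ukftv'->'Ukftv', 'odrhsm'->'Odrhsm', 'xlswlx'->'Xlswlx', 'kpwko'->'Kpwko'
Result: Ukftv Odrhsm Xlswlx Kpwko


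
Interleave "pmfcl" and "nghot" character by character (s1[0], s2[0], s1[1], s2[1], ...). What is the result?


String 1: 'pmfcl'
String 2: 'nghot'
Operation: alternate characters
Pairs: 'p'+'n', 'm'+'g', 'f'+'h', 'c'+'o', 'l'+'t'
Result: pnmgfhcolt


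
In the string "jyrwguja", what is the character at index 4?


Input string: 'jyrwguja'
Operation: get character at index 4
Index mapping: s[0]='j', s[1]='y', s[2]='r', s[3]='w', s[4]='g'
Result: 'g'


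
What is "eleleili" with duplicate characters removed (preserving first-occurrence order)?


Input: 'eleleili'
Operation: keep first occurrence of each character
Scan: s[0]='e' new -> keep; s[1]='l' new -> keep; s[2]='e' seen -> skip; s[3]='l' seen -> skip; s[4]='e' seen -> skip; s[5]='i' new -> keep; s[6]='l' seen -> skip; s[7]='i' seen -> skip
Result: eli


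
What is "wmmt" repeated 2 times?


Input string: 'wmmt'
Operation: repeat 2 times
Concatenation: 'wmmt' + 'wmmt'
Result: wmmtwmmt


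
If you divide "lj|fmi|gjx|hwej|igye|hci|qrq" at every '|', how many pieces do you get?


Input string: 'lj|fmi|gjx|hwej|igye|hci|qrq'
Delimiter: '|'
Split result: 'lj', 'fmi', 'gjx', 'hwej', 'igye', 'hci', 'qrq'
Number of parts: 7


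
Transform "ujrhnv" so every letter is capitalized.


Input string: 'ujrhnv'
Operation: convert each letter to uppercase
Mapping: 'u'->'U', 'j'->'J', 'r'->'R', 'h'->'H', 'n'->'N', 'v'->'V'
Result: UJRHNV


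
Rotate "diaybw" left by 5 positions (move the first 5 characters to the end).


Input: 'diaybw', shift = 5
Operation: split at index 5 and swap parts
Front part s[0:5] = 'diayb'
Back part s[5:] = 'w'
Rotated = back + front = 'w' + 'diayb'
Result: wdiayb


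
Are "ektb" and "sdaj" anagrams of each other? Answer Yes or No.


String 1: 'ektb' -> sorted: 'bekt'
String 2: 'sdaj' -> sorted: 'adjs'
Compare sorted forms: 'bekt' != 'adjs'
Anagram: No


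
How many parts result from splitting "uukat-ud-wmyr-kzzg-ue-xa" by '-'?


Input string: 'uukat-ud-wmyr-kzzg-ue-xa'
Delimiter: '-'
Split result: 'uukat', 'ud', 'wmyr', 'kzzg', 'ue', 'xa'
Number of parts: 6


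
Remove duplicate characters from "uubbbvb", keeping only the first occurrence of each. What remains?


Input: 'uubbbvb'
Operation: keep first occurrence of each character
Scan: s[0]='u' new -> keep; s[1]='u' seen -> skip; s[2]='b' new -> keep; s[3]='b' seen -> skip; s[4]='b' seen -> skip; s[5]='v' new -> keep; s[6]='b' seen -> skip
Result: ubv


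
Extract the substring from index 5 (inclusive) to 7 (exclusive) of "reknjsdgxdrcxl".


Input string: 'reknjsdgxdrcxl'
Operation: slice [5:7]
Extract characters: s[5]='s', s[6]='d'
Result: sd


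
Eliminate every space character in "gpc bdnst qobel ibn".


Input string: 'gpc bdnst qobel ibn'
Operation: remove all spaces
Words: 'gpc', 'bdnst', 'qobel', 'ibn'
Join without spaces: gpcbdnstqobelibn


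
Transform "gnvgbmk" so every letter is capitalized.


Input string: 'gnvgbmk'
Operation: convert each letter to uppercase
Mapping: 'g'->'G', 'n'->'N', 'v'->'V', 'g'->'G', 'b'->'B', 'm'->'M', 'k'->'K'
Result: GNVGBMK


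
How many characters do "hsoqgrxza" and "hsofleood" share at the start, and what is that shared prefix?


String 1: 'hsoqgrxza'
String 2: 'hsofleood'
Compare position by position:
pos 0: 'h' vs 'h' match
pos 1: 's' vs 's' match
pos 2: 'o' vs 'o' match
pos 3: 'q' vs 'f' differ -> stop
Longest common prefix: "hso" (length 3)


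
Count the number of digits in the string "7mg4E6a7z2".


Input string: '7mg4E6a7z2'
Operation: count digit characters (0-9)
Scan: '7'(digit), 'm', 'g', '4'(digit), 'E', '6'(digit), 'a', '7'(digit), 'z', '2'(digit)
Digits found: 5
Result: 5


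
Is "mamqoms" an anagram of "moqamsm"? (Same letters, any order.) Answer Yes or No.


String 1: 'moqamsm' -> sorted: 'ammmoqs'
String 2: 'mamqoms' -> sorted: 'ammmoqs'
Compare sorted forms: 'ammmoqs' == 'ammmoqs'
Anagram: Yes


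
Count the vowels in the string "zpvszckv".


Input string: 'zpvszckv'
Operation: count vowels (a, e, i, o, u)
Scan: s[0]='z', s[1]='p', s[2]='v', s[3]='s', s[4]='z', s[5]='c', s[6]='k', s[7]='v'
Vowels found: 0
Result: 0


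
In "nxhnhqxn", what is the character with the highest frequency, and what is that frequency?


Input: 'nxhnhqxn'
Operation: tally each character
Counts: 'h':2, 'n':3, 'q':1, 'x':2
Maximum: 'n' appears 3 times


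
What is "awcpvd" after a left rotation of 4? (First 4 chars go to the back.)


Input: 'awcpvd', shift = 4
Operation: split at index 4 and swap parts
Front part s[0:4] = 'awcp'
Back part s[4:] = 'vd'
Rotated = back + front = 'vd' + 'awcp'
Result: vdawcp


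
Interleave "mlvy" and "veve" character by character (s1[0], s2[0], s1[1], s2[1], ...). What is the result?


String 1: 'mlvy'
String 2: 'veve'
Operation: alternate characters
Pairs: 'm'+'v', 'l'+'e', 'v'+'v', 'y'+'e'
Result: mvlevvye


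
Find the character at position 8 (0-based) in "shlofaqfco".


Input string: 'shlofaqfco'
Operation: get character at index 8
Index mapping: s[0]='s', s[1]='h', s[2]='l', s[3]='o', s[4]='f', s[5]='a', s[6]='q', s[7]='f', s[8]='c'
Result: 'c'


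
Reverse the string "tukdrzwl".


Input string: 'tukdrzwl'
Operation: reverse character order
Original order: 't' -> 'u' -> 'k' -> 'd' -> 'r' -> 'z' -> 'w' -> 'l'
Reversed order: 'l' -> 'w' -> 'z' -> 'r' -> 'd' -> 'k' -> 'u' -> 't'
Result: lwzrdkut


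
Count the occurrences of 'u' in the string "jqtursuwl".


Input string: 'jqtursuwl'
Target character: 'u'
Scan each position: s[3]='u', s[6]='u'
Matches found at indices: 3, 6
Total: 2


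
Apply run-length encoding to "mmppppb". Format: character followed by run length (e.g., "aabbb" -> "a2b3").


Input: 'mmppppb'
Operation: identify consecutive runs
Runs: 'mm' -> m2, 'pppp' -> p4, 'b' -> b1
Encoded: m2p4b1


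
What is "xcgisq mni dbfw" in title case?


Input string: 'xcgisq mni dbfw'
Operation: capitalize first letter of each word
Word transformations: 'xcgisq'->'Xcgisq', 'mni'->'Mni', 'dbfw'->'Dbfw'
Result: Xcgisq Mni Dbfw


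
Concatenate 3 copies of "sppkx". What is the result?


Input string: 'sppkx'
Operation: repeat 3 times
Concatenation: 'sppkx' + 'sppkx' + 'sppkx'
Result: sppkxsppkxsppkx


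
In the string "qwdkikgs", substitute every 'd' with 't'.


Input string: 'qwdkikgs'
Operation: replace 'd' with 't'
Positions of 'd': 2
After replacement: qwtkikgs


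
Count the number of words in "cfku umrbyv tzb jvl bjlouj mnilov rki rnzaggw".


Input string: 'cfku umrbyv tzb jvl bjlouj mnilov rki rnzaggw'
Operation: split by spaces
Words found: 'cfku', 'umrbyv', 'tzb', 'jvl', 'bjlouj', 'mnilov', 'rki', 'rnzaggw'
Word count: 8


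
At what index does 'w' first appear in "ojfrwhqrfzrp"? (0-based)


Input string: 'ojfrwhqrfzrp'
Target: 'w'
Scanning left to right: s[0]='o', s[1]='j', s[2]='f', s[3]='r', s[4]='w'
First match at index: 4


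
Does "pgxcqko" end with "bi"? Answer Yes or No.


Input string: 'pgxcqko'
Suffix to check: 'bi'
Last 2 characters of input: 'ko'
Match: False
Result: No


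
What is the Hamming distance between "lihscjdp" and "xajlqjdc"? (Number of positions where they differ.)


String 1: 'lihscjdp'
String 2: 'xajlqjdc'
Compare each position: pos 0: 'l'!='x', pos 1: 'i'!='a', pos 2: 'h'!='j', pos 3: 's'!='l', pos 4: 'c'!='q', pos 5: 'j'=='j', pos 6: 'd'=='d', pos 7: 'p'!='c'
Differing positions: 6
Hamming distance: 6


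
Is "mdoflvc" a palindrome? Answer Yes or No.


Input string: 'mdoflvc'
Reversed: 'cvlfodm'
Compare pairs: s[0]='m' vs s[6]='c' (mismatch), s[1]='d' vs s[5]='v' (mismatch), s[2]='o' vs s[4]='l' (mismatch)
Palindrome: No


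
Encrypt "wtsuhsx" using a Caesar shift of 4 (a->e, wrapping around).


Input: 'wtsuhsx', shift = 4
Operation: for each letter, (position + 4) mod 26
Mapping: 'w'(22+4=26, 26 mod 26=0)->'a', 't'(19+4=23)->'x', 's'(18+4=22)->'w', 'u'(20+4=24)->'y', 'h'(7+4=11)->'l', 's'(18+4=22)->'w', 'x'(23+4=27, 27 mod 26=1)->'b'
Result: axwylwb


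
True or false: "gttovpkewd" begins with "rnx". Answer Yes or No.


Input string: 'gttovpkewd'
Prefix to check: 'rnx'
First 3 characters of input: 'gtt'
Match: False
Result: No


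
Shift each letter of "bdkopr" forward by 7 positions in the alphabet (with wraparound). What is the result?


Input: 'bdkopr', shift = 7
Operation: for each letter, (position + 7) mod 26
Mapping: 'b'(1+7=8)->'i', 'd'(3+7=10)->'k', 'k'(10+7=17)->'r', 'o'(14+7=21)->'v', 'p'(15+7=22)->'w', 'r'(17+7=24)->'y'
Result: ikrvwy


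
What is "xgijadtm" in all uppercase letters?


Input string: 'xgijadtm'
Operation: convert each letter to uppercase
Mapping: 'x'->'X', 'g'->'G', 'i'->'I', 'j'->'J', 'a'->'A', 'd'->'D', 't'->'T', 'm'->'M'
Result: XGIJADTM


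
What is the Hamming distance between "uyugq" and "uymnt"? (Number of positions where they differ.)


String 1: 'uyugq'
String 2: 'uymnt'
Compare each position: pos 0: 'u'=='u', pos 1: 'y'=='y', pos 2: 'u'!='m', pos 3: 'g'!='n', pos 4: 'q'!='t'
Differing positions: 3
Hamming distance: 3


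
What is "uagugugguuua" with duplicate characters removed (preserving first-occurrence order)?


Input: 'uagugugguuua'
Operation: keep first occurrence of each character
Scan: s[0]='u' new -> keep; s[1]='a' new -> keep; s[2]='g' new -> keep; s[3]='u' seen -> skip; s[4]='g' seen -> skip; s[5]='u' seen -> skip; s[6]='g' seen -> skip; s[7]='g' seen -> skip; s[8]='u' seen -> skip; s[9]='u' seen -> skip; s[10]='u' seen -> skip; s[11]='a' seen -> skip
Result: uag


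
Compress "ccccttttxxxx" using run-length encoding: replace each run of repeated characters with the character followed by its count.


Input: 'ccccttttxxxx'
Operation: identify consecutive runs
Runs: 'cccc' -> c4, 'tttt' -> t4, 'xxxx' -> x4
Encoded: c4t4x4


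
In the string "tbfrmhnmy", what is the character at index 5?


Input string: 'tbfrmhnmy'
Operation: get character at index 5
Index mapping: s[0]='t', s[1]='b', s[2]='f', s[3]='r', s[4]='m', s[5]='h'
Result: 'h'


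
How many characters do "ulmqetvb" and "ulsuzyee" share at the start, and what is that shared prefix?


String 1: 'ulmqetvb'
String 2: 'ulsuzyee'
Compare position by position:
pos 0: 'u' vs 'u' match
pos 1: 'l' vs 'l' match
pos 2: 'm' vs 's' differ -> stop
Longest common prefix: "ul" (length 2)


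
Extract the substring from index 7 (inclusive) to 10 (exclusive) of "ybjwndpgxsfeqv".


Input string: 'ybjwndpgxsfeqv'
Operation: slice [7:10]
Extract characters: s[7]='g', s[8]='x', s[9]='s'
Result: gxs


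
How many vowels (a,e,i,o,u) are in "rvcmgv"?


Input string: 'rvcmgv'
Operation: count vowels (a, e, i, o, u)
Scan: s[0]='r', s[1]='v', s[2]='c', s[3]='m', s[4]='g', s[5]='v'
Vowels found: 0
Result: 0


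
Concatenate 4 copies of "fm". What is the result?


Input string: 'fm'
Operation: repeat 4 times
Concatenation: 'fm' + 'fm' + 'fm' + 'fm'
Result: fmfmfmfm


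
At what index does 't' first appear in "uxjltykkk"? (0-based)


Input string: 'uxjltykkk'
Target: 't'
Scanning left to right: s[0]='u', s[1]='x', s[2]='j', s[3]='l', s[4]='t'
First match at index: 4


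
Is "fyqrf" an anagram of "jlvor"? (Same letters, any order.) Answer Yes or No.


String 1: 'jlvor' -> sorted: 'jlorv'
String 2: 'fyqrf' -> sorted: 'ffqry'
Compare sorted forms: 'jlorv' != 'ffqry'
Anagram: No


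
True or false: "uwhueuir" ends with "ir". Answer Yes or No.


Input string: 'uwhueuir'
Suffix to check: 'ir'
Last 2 characters of input: 'ir'
Match: True
Result: Yes


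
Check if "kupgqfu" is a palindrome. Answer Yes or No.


Input string: 'kupgqfu'
Reversed: 'ufqgpuk'
Compare pairs: s[0]='k' vs s[6]='u' (mismatch), s[1]='u' vs s[5]='f' (mismatch), s[2]='p' vs s[4]='q' (mismatch)
Palindrome: No


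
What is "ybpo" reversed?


Input string: 'ybpo'
Operation: reverse character order
Original order: 'y' -> 'b' -> 'p' -> 'o'
Reversed order: 'o' -> 'p' -> 'b' -> 'y'
Result: opby


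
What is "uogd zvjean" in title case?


Input string: 'uogd zvjean'
Operation: capitalize first letter of each word
Word transformations: 'uogd'->'Uogd', 'zvjean'->'Zvjean'
Result: Uogd Zvjean


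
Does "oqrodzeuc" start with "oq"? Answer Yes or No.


Input string: 'oqrodzeuc'
Prefix to check: 'oq'
First 2 characters of input: 'oq'
Match: True
Result: Yes


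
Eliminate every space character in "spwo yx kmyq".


Input string: 'spwo yx kmyq'
Operation: remove all spaces
Words: 'spwo', 'yx', 'kmyq'
Join without spaces: spwoyxkmyq


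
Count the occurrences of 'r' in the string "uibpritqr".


Input string: 'uibpritqr'
Target character: 'r'
Scan each position: s[4]='r', s[8]='r'
Matches found at indices: 4, 8
Total: 2


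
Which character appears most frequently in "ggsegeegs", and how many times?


Input: 'ggsegeegs'
Operation: tally each character
Counts: 'e':3, 'g':4, 's':2
Maximum: 'g' appears 4 times


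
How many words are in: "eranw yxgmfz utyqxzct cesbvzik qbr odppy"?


Input string: 'eranw yxgmfz utyqxzct cesbvzik qbr odppy'
Operation: split by spaces
Words found: 'eranw', 'yxgmfz', 'utyqxzct', 'cesbvzik', 'qbr', 'odppy'
Word count: 6


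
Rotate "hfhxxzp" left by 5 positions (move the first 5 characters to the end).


Input: 'hfhxxzp', shift = 5
Operation: split at index 5 and swap parts
Front part s[0:5] = 'hfhxx'
Back part s[5:] = 'zp'
Rotated = back + front = 'zp' + 'hfhxx'
Result: zphfhxx


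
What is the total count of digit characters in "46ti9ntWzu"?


Input string: '46ti9ntWzu'
Operation: count digit characters (0-9)
Scan: '4'(digit), '6'(digit), 't', 'i', '9'(digit), 'n', 't', 'W', 'z', 'u'
Digits found: 3
Result: 3


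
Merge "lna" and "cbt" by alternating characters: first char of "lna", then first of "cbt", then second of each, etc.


String 1: 'lna'
String 2: 'cbt'
Operation: alternate characters
Pairs: 'l'+'c', 'n'+'b', 'a'+'t'
Result: lcnbat


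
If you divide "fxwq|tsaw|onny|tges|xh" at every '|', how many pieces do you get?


Input string: 'fxwq|tsaw|onny|tges|xh'
Delimiter: '|'
Split result: 'fxwq', 'tsaw', 'onny', 'tges', 'xh'
Number of parts: 5


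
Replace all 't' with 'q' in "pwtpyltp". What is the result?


Input string: 'pwtpyltp'
Operation: replace 't' with 'q'
Positions of 't': 2, 6
After replacement: pwqpylqp
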